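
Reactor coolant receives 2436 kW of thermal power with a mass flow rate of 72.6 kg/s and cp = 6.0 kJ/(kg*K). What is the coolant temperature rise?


dT = Q / (m_dot * cp)
dT = 2436 / (72.6 * 6.0)
dT = 5.5923 C

5.5923


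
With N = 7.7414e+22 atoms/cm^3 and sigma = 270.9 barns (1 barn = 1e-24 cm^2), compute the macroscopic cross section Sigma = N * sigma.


Sigma = N * sigma_barns * 1e-24
Sigma = 7.7414e+22 * 270.9 * 1e-24
Sigma = 20.971 /cm

20.971


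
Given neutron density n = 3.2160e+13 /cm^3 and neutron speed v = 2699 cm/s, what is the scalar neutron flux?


phi = n * v
phi = 3.2160e+13 * 2699
phi = 8.6800e+16 /cm^2/s

8.6800e+16


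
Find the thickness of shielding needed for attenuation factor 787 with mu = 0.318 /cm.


x = ln(factor) / mu
x = ln(787) / 0.318
x = 20.969 cm

20.969


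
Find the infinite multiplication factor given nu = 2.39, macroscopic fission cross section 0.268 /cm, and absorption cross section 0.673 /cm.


k_inf = nu * Sigma_f / Sigma_a
k_inf = 2.39 * 0.268 / 0.673
k_inf = 0.95174

0.95174


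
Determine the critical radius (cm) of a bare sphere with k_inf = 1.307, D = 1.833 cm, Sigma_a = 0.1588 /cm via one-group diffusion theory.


L^2 = D / Sigma_a = 1.833 / 0.1588 = 11.54282 cm^2
B_m^2 = (k_inf - 1) / L^2 = (1.307 - 1) / 11.54282 = 0.02659662 /cm^2
For a bare sphere: B_g = pi/R, so R_c = pi / sqrt(B_m^2)
R_c = pi / sqrt(0.02659662) = 19.264 cm

19.264


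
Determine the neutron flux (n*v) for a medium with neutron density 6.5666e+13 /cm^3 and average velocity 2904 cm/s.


phi = n * v
phi = 6.5666e+13 * 2904
phi = 1.9069e+17 /cm^2/s

1.9069e+17


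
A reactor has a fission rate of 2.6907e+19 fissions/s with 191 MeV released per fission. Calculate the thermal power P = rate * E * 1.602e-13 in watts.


P = fission_rate * E_MeV * 1.602e-13
P = 2.6907e+19 * 191 * 1.602e-13
P = 8.2331e+08 W

8.2331e+08


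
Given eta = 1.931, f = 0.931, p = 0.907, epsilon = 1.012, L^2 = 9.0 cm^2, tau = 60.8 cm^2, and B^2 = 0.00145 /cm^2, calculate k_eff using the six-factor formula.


k_inf = eta*f*p*eps = 1.931*0.931*0.907*1.012 = 1.650136
P_TNL = 1/(1 + L^2*B^2) = 1/(1 + 9.0*0.00145) = 0.9871181
P_FNL = exp(-B^2*tau) = exp(-0.00145*60.8) = 0.9156144
k_eff = k_inf * P_TNL * P_FNL = 1.650136 * 0.9871181 * 0.9156144
k_eff = 1.4914

1.4914


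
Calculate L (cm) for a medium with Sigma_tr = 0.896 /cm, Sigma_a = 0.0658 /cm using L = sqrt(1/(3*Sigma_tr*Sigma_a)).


D = 1 / (3 * Sigma_tr) = 1 / (3 * 0.896) = 0.3720238 cm
L = sqrt(D / Sigma_a)
L = sqrt(0.3720238 / 0.0658)
L = 2.3778 cm

2.3778


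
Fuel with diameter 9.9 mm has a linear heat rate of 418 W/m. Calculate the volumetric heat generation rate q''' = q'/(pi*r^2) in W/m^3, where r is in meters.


r = D / 2 / 1000 = 9.9 / 2 / 1000 = 0.00495 m
q''' = q' / (pi * r^2)
q''' = 418 / (pi * 0.00495^2)
q''' = 5.4302e+06 W/m^3

5.4302e+06


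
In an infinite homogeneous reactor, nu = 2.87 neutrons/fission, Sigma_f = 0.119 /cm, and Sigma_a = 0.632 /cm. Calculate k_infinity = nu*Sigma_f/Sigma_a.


k_inf = nu * Sigma_f / Sigma_a
k_inf = 2.87 * 0.119 / 0.632
k_inf = 0.54040

0.54040


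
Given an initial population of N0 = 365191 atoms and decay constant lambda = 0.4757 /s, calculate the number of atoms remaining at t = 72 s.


N = N0 * exp(-lambda * t)
N = 365191 * exp(-0.4757 * 72)
N = 4.8726e-10

4.8726e-10


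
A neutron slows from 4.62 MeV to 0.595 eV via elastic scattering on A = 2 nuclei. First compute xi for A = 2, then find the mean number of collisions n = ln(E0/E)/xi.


xi = 1 + (A-1)^2/(2A)*ln((A-1)/(A+1)) = 0.7253469 (for A = 2)
n = ln(E0/E) / xi
n = ln(4.62e6 / 0.595) / 0.7253469
n = ln(7.764706e+06) / 0.7253469 = 21.872

21.872


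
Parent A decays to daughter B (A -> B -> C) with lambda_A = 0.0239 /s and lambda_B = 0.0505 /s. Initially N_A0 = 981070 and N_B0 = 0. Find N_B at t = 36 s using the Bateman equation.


N_B(t) = lambda_A * N_A0 / (lambda_B - lambda_A) * [exp(-lambda_A*t) - exp(-lambda_B*t)]
exp(-0.0239*36) = 0.4229929; exp(-0.0505*36) = 0.1623501
N_B = 0.0239 * 981070 / (0.0505 - 0.0239) * (0.4229929 - 0.1623501)
N_B = 229753

229753


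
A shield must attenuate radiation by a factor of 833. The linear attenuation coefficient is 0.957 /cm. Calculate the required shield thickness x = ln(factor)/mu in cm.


x = ln(factor) / mu
x = ln(833) / 0.957
x = 7.0272 cm

7.0272


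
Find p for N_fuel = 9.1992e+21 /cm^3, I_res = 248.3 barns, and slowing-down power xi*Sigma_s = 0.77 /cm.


p = exp(-N * I * 1e-24 / (xi*Sigma_s))
p = exp(-9.1992e+21 * 248.3 * 1e-24 / 0.77)
p = 0.051486

0.051486


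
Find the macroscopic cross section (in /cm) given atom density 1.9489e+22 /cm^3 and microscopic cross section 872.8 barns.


Sigma = N * sigma_barns * 1e-24
Sigma = 1.9489e+22 * 872.8 * 1e-24
Sigma = 17.010 /cm

17.010


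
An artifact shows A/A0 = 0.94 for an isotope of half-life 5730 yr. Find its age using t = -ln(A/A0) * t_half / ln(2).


lambda = ln(2) / t_half = ln(2) / 5730 = 1.209681e-04 /yr
t = -ln(A/A0) / lambda
t = -ln(0.94) / 1.209681e-04
t = 511.50 yr

511.50


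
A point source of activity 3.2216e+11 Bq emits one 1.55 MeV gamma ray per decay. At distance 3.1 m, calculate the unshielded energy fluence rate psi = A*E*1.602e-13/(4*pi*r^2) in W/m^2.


psi = A * E * 1.602e-13 / (4*pi*r^2)
psi = 3.2216e+11 * 1.55 * 1.602e-13 / (4*pi*3.1^2)
psi = 6.6242e-04 W/m^2

6.6242e-04


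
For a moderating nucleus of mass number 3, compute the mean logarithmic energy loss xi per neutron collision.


xi = 1 + (A-1)^2/(2A) * ln((A-1)/(A+1))
xi = 1 + (3-1)^2/(2*3) * ln((3-1)/(3 +1))
xi = 0.53790

0.53790


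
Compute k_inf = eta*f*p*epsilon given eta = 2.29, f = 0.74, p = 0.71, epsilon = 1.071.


k_inf = eta * f * p * epsilon
k_inf = 2.29 * 0.74 * 0.71 * 1.071
k_inf = 1.2886

1.2886


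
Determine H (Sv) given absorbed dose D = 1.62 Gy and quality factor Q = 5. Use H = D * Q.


H = D * Q
H = 1.62 * 5
H = 8.1000 Sv

8.1000


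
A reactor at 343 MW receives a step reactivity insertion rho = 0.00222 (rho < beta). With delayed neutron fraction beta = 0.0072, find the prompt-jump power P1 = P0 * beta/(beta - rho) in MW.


P1/P0 = beta / (beta - rho)
P1/P0 = 0.0072 / (0.0072 - 0.00222) = 1.445783
P1 = 343 * 1.445783 = 495.90 MW

495.90


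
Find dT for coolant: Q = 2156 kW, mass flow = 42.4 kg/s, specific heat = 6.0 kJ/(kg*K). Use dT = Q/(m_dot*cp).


dT = Q / (m_dot * cp)
dT = 2156 / (42.4 * 6.0)
dT = 8.4748 C

8.4748


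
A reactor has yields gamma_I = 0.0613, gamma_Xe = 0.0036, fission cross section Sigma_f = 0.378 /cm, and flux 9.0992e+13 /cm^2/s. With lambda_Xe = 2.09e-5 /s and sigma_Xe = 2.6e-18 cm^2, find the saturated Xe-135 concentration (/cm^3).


Xe_eq = (gamma_I + gamma_Xe) * Sigma_f * phi / (lambda_Xe + sigma_Xe * phi)
Numerator = (0.0613 + 0.0036) * 0.378 * 9.0992e+13 = 2.232234e+12
Denominator = 2.09e-5 + 2.6e-18 * 9.0992e+13 = 2.574792e-04
Xe_eq = 2.232234e+12 / 2.574792e-04 = 8.6696e+15 /cm^3

8.6696e+15


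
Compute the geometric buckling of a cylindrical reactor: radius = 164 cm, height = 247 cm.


B^2 = (2.405/R)^2 + (pi/H)^2
B^2 = (2.405/164)^2 + (pi/247)^2
B^2 = 3.7682e-04 /cm^2

3.7682e-04


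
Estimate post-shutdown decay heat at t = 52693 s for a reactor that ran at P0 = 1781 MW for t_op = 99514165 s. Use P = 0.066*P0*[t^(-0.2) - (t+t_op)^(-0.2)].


P/P0 = 0.066 * [t^(-0.2) - (t + t_op)^(-0.2)]
P/P0 = 0.066 * [52693^(-0.2) - (52693 + 99514165)^(-0.2)]
P/P0 = 0.066 * [0.1136709 - 0.02514068] = 0.005842995
P = 1781 * 0.005842995 = 10.406 MW

10.406


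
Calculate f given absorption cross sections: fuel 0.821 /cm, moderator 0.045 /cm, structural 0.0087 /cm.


f = Sigma_a_fuel / (Sigma_a_fuel + Sigma_a_mod + Sigma_a_other)
f = 0.821 / (0.821 + 0.045 + 0.0087)
f = 0.93861

0.93861


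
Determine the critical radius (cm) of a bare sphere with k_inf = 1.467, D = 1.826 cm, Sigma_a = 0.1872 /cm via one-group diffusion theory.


L^2 = D / Sigma_a = 1.826 / 0.1872 = 9.754274 cm^2
B_m^2 = (k_inf - 1) / L^2 = (1.467 - 1) / 9.754274 = 0.04787645 /cm^2
For a bare sphere: B_g = pi/R, so R_c = pi / sqrt(B_m^2)
R_c = pi / sqrt(0.04787645) = 14.358 cm

14.358


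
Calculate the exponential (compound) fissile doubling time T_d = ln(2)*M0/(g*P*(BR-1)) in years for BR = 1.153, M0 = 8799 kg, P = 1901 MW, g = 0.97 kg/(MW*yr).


Breeding gain G = BR - 1 = 1.153 - 1 = 0.153
Fissile production rate = g * P * G = 0.97 * 1901 * 0.153 = 282.12741 kg/yr
T_d = ln(2) * M0 / (g * P * G)
T_d = ln(2) * 8799 / 282.12741 = 21.618 yr

21.618


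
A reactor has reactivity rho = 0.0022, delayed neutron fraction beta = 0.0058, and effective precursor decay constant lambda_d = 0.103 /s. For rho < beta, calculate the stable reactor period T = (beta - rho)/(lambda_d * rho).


T = (beta - rho) / (lambda_d * rho)
T = (0.0058 - 0.0022) / (0.103 * 0.0022)
T = 15.887 s

15.887


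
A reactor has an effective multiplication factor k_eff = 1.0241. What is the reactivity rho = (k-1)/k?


rho = (k_eff - 1) / k_eff
rho = (1.0241 - 1) / 1.0241
rho = 0.023533

0.023533


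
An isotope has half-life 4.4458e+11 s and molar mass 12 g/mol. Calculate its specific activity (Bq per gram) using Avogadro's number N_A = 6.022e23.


lambda = ln(2) / t_half = ln(2) / 4.4458e+11 = 1.559106e-12 /s
SA = lambda * N_A / M
SA = 1.559106e-12 * 6.022e23 / 12
SA = 7.8241e+10 Bq/g

7.8241e+10


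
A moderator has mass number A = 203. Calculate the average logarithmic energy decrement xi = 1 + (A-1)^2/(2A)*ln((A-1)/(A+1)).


xi = 1 + (A-1)^2/(2A) * ln((A-1)/(A+1))
xi = 1 + (203-1)^2/(2*203) * ln((203-1)/(203 +1))
xi = 0.0098199

0.0098199


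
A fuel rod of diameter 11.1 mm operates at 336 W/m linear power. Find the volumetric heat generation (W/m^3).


r = D / 2 / 1000 = 11.1 / 2 / 1000 = 0.00555 m
q''' = q' / (pi * r^2)
q''' = 336 / (pi * 0.00555^2)
q''' = 3.4722e+06 W/m^3

3.4722e+06


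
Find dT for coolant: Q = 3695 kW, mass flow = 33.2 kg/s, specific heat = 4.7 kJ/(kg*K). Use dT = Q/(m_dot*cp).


dT = Q / (m_dot * cp)
dT = 3695 / (33.2 * 4.7)
dT = 23.680 C

23.680


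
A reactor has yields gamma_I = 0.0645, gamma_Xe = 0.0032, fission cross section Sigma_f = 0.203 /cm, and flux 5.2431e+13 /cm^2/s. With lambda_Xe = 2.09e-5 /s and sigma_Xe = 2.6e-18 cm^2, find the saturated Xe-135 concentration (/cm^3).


Xe_eq = (gamma_I + gamma_Xe) * Sigma_f * phi / (lambda_Xe + sigma_Xe * phi)
Numerator = (0.0645 + 0.0032) * 0.203 * 5.2431e+13 = 7.205645e+11
Denominator = 2.09e-5 + 2.6e-18 * 5.2431e+13 = 1.572206e-04
Xe_eq = 7.205645e+11 / 1.572206e-04 = 4.5831e+15 /cm^3

4.5831e+15


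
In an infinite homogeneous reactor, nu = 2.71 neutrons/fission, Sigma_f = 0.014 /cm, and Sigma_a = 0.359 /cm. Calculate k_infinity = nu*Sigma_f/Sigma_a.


k_inf = nu * Sigma_f / Sigma_a
k_inf = 2.71 * 0.014 / 0.359
k_inf = 0.10568

0.10568


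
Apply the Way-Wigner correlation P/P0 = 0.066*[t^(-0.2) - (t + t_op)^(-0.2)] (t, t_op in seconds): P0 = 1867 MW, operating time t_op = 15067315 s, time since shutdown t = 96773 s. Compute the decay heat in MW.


P/P0 = 0.066 * [t^(-0.2) - (t + t_op)^(-0.2)]
P/P0 = 0.066 * [96773^(-0.2) - (96773 + 15067315)^(-0.2)]
P/P0 = 0.066 * [0.1006582 - 0.03662998] = 0.004225863
P = 1867 * 0.004225863 = 7.8897 MW

7.8897


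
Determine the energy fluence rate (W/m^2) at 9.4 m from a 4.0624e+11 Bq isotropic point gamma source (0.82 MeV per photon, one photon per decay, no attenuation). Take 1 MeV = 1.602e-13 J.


psi = A * E * 1.602e-13 / (4*pi*r^2)
psi = 4.0624e+11 * 0.82 * 1.602e-13 / (4*pi*9.4^2)
psi = 4.8061e-05 W/m^2

4.8061e-05


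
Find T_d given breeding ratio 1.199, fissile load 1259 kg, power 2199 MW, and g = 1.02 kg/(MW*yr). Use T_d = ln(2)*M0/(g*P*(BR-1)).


Breeding gain G = BR - 1 = 1.199 - 1 = 0.199
Fissile production rate = g * P * G = 1.02 * 2199 * 0.199 = 446.35302 kg/yr
T_d = ln(2) * M0 / (g * P * G)
T_d = ln(2) * 1259 / 446.35302 = 1.9551 yr

1.9551


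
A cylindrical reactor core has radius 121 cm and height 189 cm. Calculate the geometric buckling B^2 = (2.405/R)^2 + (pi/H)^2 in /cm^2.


B^2 = (2.405/R)^2 + (pi/H)^2
B^2 = (2.405/121)^2 + (pi/189)^2
B^2 = 6.7135e-04 /cm^2

6.7135e-04


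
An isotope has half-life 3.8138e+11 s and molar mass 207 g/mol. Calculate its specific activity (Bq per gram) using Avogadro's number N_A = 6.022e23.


lambda = ln(2) / t_half = ln(2) / 3.8138e+11 = 1.817471e-12 /s
SA = lambda * N_A / M
SA = 1.817471e-12 * 6.022e23 / 207
SA = 5.2873e+09 Bq/g

5.2873e+09


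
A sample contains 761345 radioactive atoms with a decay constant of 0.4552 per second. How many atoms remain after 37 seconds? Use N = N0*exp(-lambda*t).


N = N0 * exp(-lambda * t)
N = 761345 * exp(-0.4552 * 37)
N = 0.036899

0.036899


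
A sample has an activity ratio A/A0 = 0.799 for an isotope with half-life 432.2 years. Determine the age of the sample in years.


lambda = ln(2) / t_half = ln(2) / 432.2 = 0.001603765 /yr
t = -ln(A/A0) / lambda
t = -ln(0.799) / 0.001603765
t = 139.92 yr

139.92


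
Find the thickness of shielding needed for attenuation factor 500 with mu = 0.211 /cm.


x = ln(factor) / mu
x = ln(500) / 0.211
x = 29.453 cm

29.453


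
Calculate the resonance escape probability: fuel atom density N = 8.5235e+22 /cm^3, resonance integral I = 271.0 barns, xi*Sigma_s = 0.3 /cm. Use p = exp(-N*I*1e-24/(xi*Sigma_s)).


p = exp(-N * I * 1e-24 / (xi*Sigma_s))
p = exp(-8.5235e+22 * 271.0 * 1e-24 / 0.3)
p = 3.6411e-34

3.6411e-34


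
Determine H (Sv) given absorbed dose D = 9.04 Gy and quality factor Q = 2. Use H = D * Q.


H = D * Q
H = 9.04 * 2
H = 18.080 Sv

18.080


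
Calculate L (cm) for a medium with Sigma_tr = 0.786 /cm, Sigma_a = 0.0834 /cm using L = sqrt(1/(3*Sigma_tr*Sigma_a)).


D = 1 / (3 * Sigma_tr) = 1 / (3 * 0.786) = 0.4240882 cm
L = sqrt(D / Sigma_a)
L = sqrt(0.4240882 / 0.0834)
L = 2.2550 cm

2.2550


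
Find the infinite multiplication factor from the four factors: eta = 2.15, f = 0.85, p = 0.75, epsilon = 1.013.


k_inf = eta * f * p * epsilon
k_inf = 2.15 * 0.85 * 0.75 * 1.013
k_inf = 1.3884

1.3884


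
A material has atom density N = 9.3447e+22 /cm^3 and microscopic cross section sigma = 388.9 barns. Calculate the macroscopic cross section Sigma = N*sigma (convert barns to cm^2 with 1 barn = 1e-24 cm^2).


Sigma = N * sigma_barns * 1e-24
Sigma = 9.3447e+22 * 388.9 * 1e-24
Sigma = 36.342 /cm

36.342


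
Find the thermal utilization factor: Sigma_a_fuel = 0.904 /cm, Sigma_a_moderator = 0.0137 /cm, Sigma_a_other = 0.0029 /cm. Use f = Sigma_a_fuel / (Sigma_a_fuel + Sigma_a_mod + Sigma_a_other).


f = Sigma_a_fuel / (Sigma_a_fuel + Sigma_a_mod + Sigma_a_other)
f = 0.904 / (0.904 + 0.0137 + 0.0029)
f = 0.98197

0.98197


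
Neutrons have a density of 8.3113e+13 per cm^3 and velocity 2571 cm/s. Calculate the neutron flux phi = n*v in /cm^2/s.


phi = n * v
phi = 8.3113e+13 * 2571
phi = 2.1368e+17 /cm^2/s

2.1368e+17


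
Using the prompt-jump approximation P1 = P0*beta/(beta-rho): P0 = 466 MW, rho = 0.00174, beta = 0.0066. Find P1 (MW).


P1/P0 = beta / (beta - rho)
P1/P0 = 0.0066 / (0.0066 - 0.00174) = 1.358025
P1 = 466 * 1.358025 = 632.84 MW

632.84


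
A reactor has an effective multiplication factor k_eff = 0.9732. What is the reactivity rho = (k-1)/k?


rho = (k_eff - 1) / k_eff
rho = (0.9732 - 1) / 0.9732
rho = -0.027538

-0.027538


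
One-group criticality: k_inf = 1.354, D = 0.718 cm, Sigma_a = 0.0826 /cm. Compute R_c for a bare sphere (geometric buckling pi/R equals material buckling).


L^2 = D / Sigma_a = 0.718 / 0.0826 = 8.692494 cm^2
B_m^2 = (k_inf - 1) / L^2 = (1.354 - 1) / 8.692494 = 0.04072479 /cm^2
For a bare sphere: B_g = pi/R, so R_c = pi / sqrt(B_m^2)
R_c = pi / sqrt(0.04072479) = 15.568 cm

15.568


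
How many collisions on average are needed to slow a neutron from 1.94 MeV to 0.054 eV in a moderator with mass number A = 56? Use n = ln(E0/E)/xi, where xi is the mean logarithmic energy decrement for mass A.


xi = 1 + (A-1)^2/(2A)*ln((A-1)/(A+1)) = 0.03529286 (for A = 56)
n = ln(E0/E) / xi
n = ln(1.94e6 / 0.054) / 0.03529286
n = ln(3.592593e+07) / 0.03529286 = 492.93

492.93


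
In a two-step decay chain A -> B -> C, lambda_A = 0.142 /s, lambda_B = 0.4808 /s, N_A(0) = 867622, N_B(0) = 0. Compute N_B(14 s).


N_B(t) = lambda_A * N_A0 / (lambda_B - lambda_A) * [exp(-lambda_A*t) - exp(-lambda_B*t)]
exp(-0.142*14) = 0.1369691; exp(-0.4808*14) = 0.001193100
N_B = 0.142 * 867622 / (0.4808 - 0.142) * (0.1369691 - 0.001193100)
N_B = 49374

49374


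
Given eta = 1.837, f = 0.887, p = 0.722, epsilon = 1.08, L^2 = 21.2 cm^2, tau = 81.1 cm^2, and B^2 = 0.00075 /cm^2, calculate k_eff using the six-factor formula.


k_inf = eta*f*p*eps = 1.837*0.887*0.722*1.08 = 1.270556
P_TNL = 1/(1 + L^2*B^2) = 1/(1 + 21.2*0.00075) = 0.9843489
P_FNL = exp(-B^2*tau) = exp(-0.00075*81.1) = 0.9409879
k_eff = k_inf * P_TNL * P_FNL = 1.270556 * 0.9843489 * 0.9409879
k_eff = 1.1769

1.1769


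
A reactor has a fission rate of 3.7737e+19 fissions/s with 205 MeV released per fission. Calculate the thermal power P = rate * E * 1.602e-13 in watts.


P = fission_rate * E_MeV * 1.602e-13
P = 3.7737e+19 * 205 * 1.602e-13
P = 1.2393e+09 W

1.2393e+09


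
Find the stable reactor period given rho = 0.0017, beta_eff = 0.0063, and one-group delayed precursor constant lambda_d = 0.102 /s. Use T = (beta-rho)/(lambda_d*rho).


T = (beta - rho) / (lambda_d * rho)
T = (0.0063 - 0.0017) / (0.102 * 0.0017)
T = 26.528 s

26.528


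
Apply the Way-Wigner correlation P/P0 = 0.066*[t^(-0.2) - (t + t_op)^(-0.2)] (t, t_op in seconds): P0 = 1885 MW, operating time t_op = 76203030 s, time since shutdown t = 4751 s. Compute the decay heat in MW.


P/P0 = 0.066 * [t^(-0.2) - (t + t_op)^(-0.2)]
P/P0 = 0.066 * [4751^(-0.2) - (4751 + 76203030)^(-0.2)]
P/P0 = 0.066 * [0.1839259 - 0.02652163] = 0.01038868
P = 1885 * 0.01038868 = 19.583 MW

19.583


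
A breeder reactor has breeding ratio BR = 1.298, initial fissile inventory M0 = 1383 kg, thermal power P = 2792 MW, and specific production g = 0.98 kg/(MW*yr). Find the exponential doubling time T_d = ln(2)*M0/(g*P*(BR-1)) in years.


Breeding gain G = BR - 1 = 1.298 - 1 = 0.298
Fissile production rate = g * P * G = 0.98 * 2792 * 0.298 = 815.37568 kg/yr
T_d = ln(2) * M0 / (g * P * G)
T_d = ln(2) * 1383 / 815.37568 = 1.1757 yr

1.1757


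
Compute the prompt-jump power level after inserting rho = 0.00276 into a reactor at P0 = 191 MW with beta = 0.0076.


P1/P0 = beta / (beta - rho)
P1/P0 = 0.0076 / (0.0076 - 0.00276) = 1.570248
P1 = 191 * 1.570248 = 299.92 MW

299.92


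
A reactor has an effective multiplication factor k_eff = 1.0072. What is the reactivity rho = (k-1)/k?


rho = (k_eff - 1) / k_eff
rho = (1.0072 - 1) / 1.0072
rho = 0.0071485

0.0071485


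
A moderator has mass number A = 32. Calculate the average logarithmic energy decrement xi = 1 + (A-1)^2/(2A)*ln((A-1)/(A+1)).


xi = 1 + (A-1)^2/(2A) * ln((A-1)/(A+1))
xi = 1 + (32-1)^2/(2*32) * ln((32-1)/(32 +1))
xi = 0.061218

0.061218


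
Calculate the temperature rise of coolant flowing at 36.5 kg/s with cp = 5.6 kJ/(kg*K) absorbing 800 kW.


dT = Q / (m_dot * cp)
dT = 800 / (36.5 * 5.6)
dT = 3.9139 C

3.9139


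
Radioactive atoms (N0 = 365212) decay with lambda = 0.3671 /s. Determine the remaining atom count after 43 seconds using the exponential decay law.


N = N0 * exp(-lambda * t)
N = 365212 * exp(-0.3671 * 43)
N = 0.050942

0.050942


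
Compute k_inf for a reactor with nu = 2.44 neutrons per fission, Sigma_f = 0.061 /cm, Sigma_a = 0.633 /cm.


k_inf = nu * Sigma_f / Sigma_a
k_inf = 2.44 * 0.061 / 0.633
k_inf = 0.23513

0.23513


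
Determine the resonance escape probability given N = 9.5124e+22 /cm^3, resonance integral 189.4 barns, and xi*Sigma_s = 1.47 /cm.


p = exp(-N * I * 1e-24 / (xi*Sigma_s))
p = exp(-9.5124e+22 * 189.4 * 1e-24 / 1.47)
p = 4.7560e-06

4.7560e-06


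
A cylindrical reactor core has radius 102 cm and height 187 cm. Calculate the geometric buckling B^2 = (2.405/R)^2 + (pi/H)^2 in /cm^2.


B^2 = (2.405/R)^2 + (pi/H)^2
B^2 = (2.405/102)^2 + (pi/187)^2
B^2 = 8.3818e-04 /cm^2

8.3818e-04


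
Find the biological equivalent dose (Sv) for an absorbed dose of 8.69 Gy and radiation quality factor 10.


H = D * Q
H = 8.69 * 10
H = 86.900 Sv

86.900


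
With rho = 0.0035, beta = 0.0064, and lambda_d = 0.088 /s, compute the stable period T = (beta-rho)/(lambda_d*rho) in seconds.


T = (beta - rho) / (lambda_d * rho)
T = (0.0064 - 0.0035) / (0.088 * 0.0035)
T = 9.4156 s

9.4156


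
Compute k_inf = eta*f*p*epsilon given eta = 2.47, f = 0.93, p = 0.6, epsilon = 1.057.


k_inf = eta * f * p * epsilon
k_inf = 2.47 * 0.93 * 0.6 * 1.057
k_inf = 1.4568

1.4568


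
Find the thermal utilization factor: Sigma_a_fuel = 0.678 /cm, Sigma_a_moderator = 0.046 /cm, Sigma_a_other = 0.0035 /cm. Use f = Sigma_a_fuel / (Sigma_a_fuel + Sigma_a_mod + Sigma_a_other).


f = Sigma_a_fuel / (Sigma_a_fuel + Sigma_a_mod + Sigma_a_other)
f = 0.678 / (0.678 + 0.046 + 0.0035)
f = 0.93196

0.93196


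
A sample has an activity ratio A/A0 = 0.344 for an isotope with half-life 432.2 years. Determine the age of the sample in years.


lambda = ln(2) / t_half = ln(2) / 432.2 = 0.001603765 /yr
t = -ln(A/A0) / lambda
t = -ln(0.344) / 0.001603765
t = 665.38 yr

665.38


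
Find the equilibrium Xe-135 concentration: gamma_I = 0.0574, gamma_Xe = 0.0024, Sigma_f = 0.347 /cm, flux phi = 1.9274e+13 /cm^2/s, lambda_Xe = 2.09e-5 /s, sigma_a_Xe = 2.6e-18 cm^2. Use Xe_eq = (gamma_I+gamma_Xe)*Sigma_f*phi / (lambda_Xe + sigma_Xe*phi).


Xe_eq = (gamma_I + gamma_Xe) * Sigma_f * phi / (lambda_Xe + sigma_Xe * phi)
Numerator = (0.0574 + 0.0024) * 0.347 * 1.9274e+13 = 3.999471e+11
Denominator = 2.09e-5 + 2.6e-18 * 1.9274e+13 = 7.101240e-05
Xe_eq = 3.999471e+11 / 7.101240e-05 = 5.6321e+15 /cm^3

5.6321e+15


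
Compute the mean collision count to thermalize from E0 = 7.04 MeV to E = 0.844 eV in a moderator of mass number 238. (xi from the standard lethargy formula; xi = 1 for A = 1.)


xi = 1 + (A-1)^2/(2A)*ln((A-1)/(A+1)) = 0.008379872 (for A = 238)
n = ln(E0/E) / xi
n = ln(7.04e6 / 0.844) / 0.008379872
n = ln(8.341232e+06) / 0.008379872 = 1901.8

1901.8


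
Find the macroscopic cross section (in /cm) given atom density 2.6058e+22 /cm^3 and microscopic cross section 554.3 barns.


Sigma = N * sigma_barns * 1e-24
Sigma = 2.6058e+22 * 554.3 * 1e-24
Sigma = 14.444 /cm

14.444


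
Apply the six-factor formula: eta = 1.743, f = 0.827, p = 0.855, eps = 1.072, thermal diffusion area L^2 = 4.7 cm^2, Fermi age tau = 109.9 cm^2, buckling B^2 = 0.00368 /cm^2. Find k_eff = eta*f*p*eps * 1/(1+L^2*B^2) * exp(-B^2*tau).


k_inf = eta*f*p*eps = 1.743*0.827*0.855*1.072 = 1.321185
P_TNL = 1/(1 + L^2*B^2) = 1/(1 + 4.7*0.00368) = 0.9829981
P_FNL = exp(-B^2*tau) = exp(-0.00368*109.9) = 0.6673558
k_eff = k_inf * P_TNL * P_FNL = 1.321185 * 0.9829981 * 0.6673558
k_eff = 0.86671

0.86671


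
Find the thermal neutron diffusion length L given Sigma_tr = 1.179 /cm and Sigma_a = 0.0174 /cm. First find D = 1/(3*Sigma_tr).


D = 1 / (3 * Sigma_tr) = 1 / (3 * 1.179) = 0.2827255 cm
L = sqrt(D / Sigma_a)
L = sqrt(0.2827255 / 0.0174)
L = 4.0310 cm

4.0310


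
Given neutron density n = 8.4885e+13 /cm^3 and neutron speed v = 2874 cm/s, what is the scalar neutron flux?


phi = n * v
phi = 8.4885e+13 * 2874
phi = 2.4396e+17 /cm^2/s

2.4396e+17


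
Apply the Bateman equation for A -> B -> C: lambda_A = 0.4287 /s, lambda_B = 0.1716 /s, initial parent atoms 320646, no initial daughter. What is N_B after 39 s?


N_B(t) = lambda_A * N_A0 / (lambda_B - lambda_A) * [exp(-lambda_A*t) - exp(-lambda_B*t)]
exp(-0.4287*39) = 5.481511e-08; exp(-0.1716*39) = 0.001240302
N_B = 0.4287 * 320646 / (0.1716 - 0.4287) * (5.481511e-08 - 0.001240302)
N_B = 663.11

663.11


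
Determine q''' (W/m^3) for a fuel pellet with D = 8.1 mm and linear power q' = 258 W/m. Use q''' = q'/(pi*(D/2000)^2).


r = D / 2 / 1000 = 8.1 / 2 / 1000 = 0.00405 m
q''' = q' / (pi * r^2)
q''' = 258 / (pi * 0.00405^2)
q''' = 5.0068e+06 W/m^3

5.0068e+06


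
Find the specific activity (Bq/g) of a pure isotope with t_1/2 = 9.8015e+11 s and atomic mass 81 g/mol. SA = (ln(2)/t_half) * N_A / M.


lambda = ln(2) / t_half = ln(2) / 9.8015e+11 = 7.071848e-13 /s
SA = lambda * N_A / M
SA = 7.071848e-13 * 6.022e23 / 81
SA = 5.2576e+09 Bq/g

5.2576e+09


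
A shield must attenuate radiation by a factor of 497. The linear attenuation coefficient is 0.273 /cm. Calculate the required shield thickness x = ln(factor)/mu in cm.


x = ln(factor) / mu
x = ln(497) / 0.273
x = 22.742 cm

22.742


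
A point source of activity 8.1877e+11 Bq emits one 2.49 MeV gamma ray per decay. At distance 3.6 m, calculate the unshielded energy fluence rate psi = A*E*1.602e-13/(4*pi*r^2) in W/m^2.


psi = A * E * 1.602e-13 / (4*pi*r^2)
psi = 8.1877e+11 * 2.49 * 1.602e-13 / (4*pi*3.6^2)
psi = 0.0020054 W/m^2

0.0020054


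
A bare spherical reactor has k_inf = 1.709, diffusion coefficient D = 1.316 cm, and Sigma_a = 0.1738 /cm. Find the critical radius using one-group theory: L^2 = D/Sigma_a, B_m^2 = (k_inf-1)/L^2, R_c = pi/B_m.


L^2 = D / Sigma_a = 1.316 / 0.1738 = 7.571922 cm^2
B_m^2 = (k_inf - 1) / L^2 = (1.709 - 1) / 7.571922 = 0.09363541 /cm^2
For a bare sphere: B_g = pi/R, so R_c = pi / sqrt(B_m^2)
R_c = pi / sqrt(0.09363541) = 10.267 cm

10.267


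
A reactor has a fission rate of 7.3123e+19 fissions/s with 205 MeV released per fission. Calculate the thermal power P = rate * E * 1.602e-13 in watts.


P = fission_rate * E_MeV * 1.602e-13
P = 7.3123e+19 * 205 * 1.602e-13
P = 2.4014e+09 W

2.4014e+09


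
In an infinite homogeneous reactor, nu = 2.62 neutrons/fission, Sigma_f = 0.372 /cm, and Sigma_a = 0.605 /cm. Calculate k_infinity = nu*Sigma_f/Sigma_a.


k_inf = nu * Sigma_f / Sigma_a
k_inf = 2.62 * 0.372 / 0.605
k_inf = 1.6110

1.6110


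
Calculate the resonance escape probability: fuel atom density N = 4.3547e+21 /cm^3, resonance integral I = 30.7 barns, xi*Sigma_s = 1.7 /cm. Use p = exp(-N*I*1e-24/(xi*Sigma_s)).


p = exp(-N * I * 1e-24 / (xi*Sigma_s))
p = exp(-4.3547e+21 * 30.7 * 1e-24 / 1.7)
p = 0.92437

0.92437


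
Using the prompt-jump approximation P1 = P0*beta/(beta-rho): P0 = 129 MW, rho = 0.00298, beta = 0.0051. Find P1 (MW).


P1/P0 = beta / (beta - rho)
P1/P0 = 0.0051 / (0.0051 - 0.00298) = 2.405660
P1 = 129 * 2.405660 = 310.33 MW

310.33


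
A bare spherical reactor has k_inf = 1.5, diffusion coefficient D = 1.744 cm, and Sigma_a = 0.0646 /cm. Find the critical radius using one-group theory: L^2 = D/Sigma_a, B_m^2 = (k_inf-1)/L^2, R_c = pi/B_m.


L^2 = D / Sigma_a = 1.744 / 0.0646 = 26.99690 cm^2
B_m^2 = (k_inf - 1) / L^2 = (1.5 - 1) / 26.99690 = 0.01852064 /cm^2
For a bare sphere: B_g = pi/R, so R_c = pi / sqrt(B_m^2)
R_c = pi / sqrt(0.01852064) = 23.085 cm

23.085


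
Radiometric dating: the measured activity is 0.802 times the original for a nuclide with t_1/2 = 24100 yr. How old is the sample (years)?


lambda = ln(2) / t_half = ln(2) / 24100 = 2.876129e-05 /yr
t = -ln(A/A0) / lambda
t = -ln(0.802) / 2.876129e-05
t = 7671.7 yr

7671.7


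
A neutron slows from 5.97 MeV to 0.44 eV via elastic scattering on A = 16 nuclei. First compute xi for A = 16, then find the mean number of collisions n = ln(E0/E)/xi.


xi = 1 + (A-1)^2/(2A)*ln((A-1)/(A+1)) = 0.1199467 (for A = 16)
n = ln(E0/E) / xi
n = ln(5.97e6 / 0.44) / 0.1199467
n = ln(1.356818e+07) / 0.1199467 = 136.92

136.92


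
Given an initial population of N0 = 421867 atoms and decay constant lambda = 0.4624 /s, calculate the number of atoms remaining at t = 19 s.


N = N0 * exp(-lambda * t)
N = 421867 * exp(-0.4624 * 19)
N = 64.512

64.512


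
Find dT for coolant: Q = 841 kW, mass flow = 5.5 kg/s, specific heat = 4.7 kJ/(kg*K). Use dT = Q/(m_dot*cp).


dT = Q / (m_dot * cp)
dT = 841 / (5.5 * 4.7)
dT = 32.534 C

32.534


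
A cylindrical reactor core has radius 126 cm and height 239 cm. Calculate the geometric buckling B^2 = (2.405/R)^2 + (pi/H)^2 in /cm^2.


B^2 = (2.405/R)^2 + (pi/H)^2
B^2 = (2.405/126)^2 + (pi/239)^2
B^2 = 5.3711e-04 /cm^2

5.3711e-04


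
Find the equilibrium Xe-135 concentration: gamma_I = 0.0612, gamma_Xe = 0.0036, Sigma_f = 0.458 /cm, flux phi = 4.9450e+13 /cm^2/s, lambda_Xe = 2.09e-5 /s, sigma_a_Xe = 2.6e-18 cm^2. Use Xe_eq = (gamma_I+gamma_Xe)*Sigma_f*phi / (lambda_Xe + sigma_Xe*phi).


Xe_eq = (gamma_I + gamma_Xe) * Sigma_f * phi / (lambda_Xe + sigma_Xe * phi)
Numerator = (0.0612 + 0.0036) * 0.458 * 4.9450e+13 = 1.467597e+12
Denominator = 2.09e-5 + 2.6e-18 * 4.9450e+13 = 1.494700e-04
Xe_eq = 1.467597e+12 / 1.494700e-04 = 9.8187e+15 /cm^3

9.8187e+15


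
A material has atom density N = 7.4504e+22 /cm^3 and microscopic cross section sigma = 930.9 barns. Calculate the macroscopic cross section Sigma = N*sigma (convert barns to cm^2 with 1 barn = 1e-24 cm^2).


Sigma = N * sigma_barns * 1e-24
Sigma = 7.4504e+22 * 930.9 * 1e-24
Sigma = 69.356 /cm

69.356


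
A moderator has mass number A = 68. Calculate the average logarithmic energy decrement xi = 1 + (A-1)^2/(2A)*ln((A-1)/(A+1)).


xi = 1 + (A-1)^2/(2A) * ln((A-1)/(A+1))
xi = 1 + (68-1)^2/(2*68) * ln((68-1)/(68 +1))
xi = 0.029126

0.029126


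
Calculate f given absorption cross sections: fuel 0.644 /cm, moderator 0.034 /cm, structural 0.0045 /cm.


f = Sigma_a_fuel / (Sigma_a_fuel + Sigma_a_mod + Sigma_a_other)
f = 0.644 / (0.644 + 0.034 + 0.0045)
f = 0.94359

0.94359


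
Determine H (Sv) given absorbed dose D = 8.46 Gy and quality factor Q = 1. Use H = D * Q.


H = D * Q
H = 8.46 * 1
H = 8.4600 Sv

8.4600


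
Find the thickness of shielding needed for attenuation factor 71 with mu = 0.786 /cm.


x = ln(factor) / mu
x = ln(71) / 0.786
x = 5.4233 cm

5.4233


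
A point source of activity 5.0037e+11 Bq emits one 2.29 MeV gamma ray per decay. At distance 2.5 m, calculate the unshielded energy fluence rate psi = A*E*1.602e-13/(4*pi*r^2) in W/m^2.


psi = A * E * 1.602e-13 / (4*pi*r^2)
psi = 5.0037e+11 * 2.29 * 1.602e-13 / (4*pi*2.5^2)
psi = 0.0023372 W/m^2

0.0023372


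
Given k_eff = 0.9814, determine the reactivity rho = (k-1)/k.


rho = (k_eff - 1) / k_eff
rho = (0.9814 - 1) / 0.9814
rho = -0.018953

-0.018953


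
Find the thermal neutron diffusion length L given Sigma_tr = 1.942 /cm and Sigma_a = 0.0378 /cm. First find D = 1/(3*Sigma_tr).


D = 1 / (3 * Sigma_tr) = 1 / (3 * 1.942) = 0.1716444 cm
L = sqrt(D / Sigma_a)
L = sqrt(0.1716444 / 0.0378)
L = 2.1309 cm

2.1309


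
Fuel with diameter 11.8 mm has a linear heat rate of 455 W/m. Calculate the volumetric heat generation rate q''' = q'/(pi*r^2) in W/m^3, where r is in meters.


r = D / 2 / 1000 = 11.8 / 2 / 1000 = 0.0059 m
q''' = q' / (pi * r^2)
q''' = 455 / (pi * 0.0059^2)
q''' = 4.1606e+06 W/m^3

4.1606e+06


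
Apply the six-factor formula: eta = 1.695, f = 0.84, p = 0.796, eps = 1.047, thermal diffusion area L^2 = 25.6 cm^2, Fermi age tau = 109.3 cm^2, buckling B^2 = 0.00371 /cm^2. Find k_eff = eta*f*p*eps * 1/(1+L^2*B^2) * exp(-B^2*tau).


k_inf = eta*f*p*eps = 1.695*0.84*0.796*1.047 = 1.186612
P_TNL = 1/(1 + L^2*B^2) = 1/(1 + 25.6*0.00371) = 0.9132620
P_FNL = exp(-B^2*tau) = exp(-0.00371*109.3) = 0.6666414
k_eff = k_inf * P_TNL * P_FNL = 1.186612 * 0.9132620 * 0.6666414
k_eff = 0.72243

0.72243


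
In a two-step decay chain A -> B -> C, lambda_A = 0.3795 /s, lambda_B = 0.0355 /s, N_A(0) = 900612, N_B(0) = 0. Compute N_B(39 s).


N_B(t) = lambda_A * N_A0 / (lambda_B - lambda_A) * [exp(-lambda_A*t) - exp(-lambda_B*t)]
exp(-0.3795*39) = 3.734432e-07; exp(-0.0355*39) = 0.2504490
N_B = 0.3795 * 900612 / (0.0355 - 0.3795) * (3.734432e-07 - 0.2504490)
N_B = 248834

248834


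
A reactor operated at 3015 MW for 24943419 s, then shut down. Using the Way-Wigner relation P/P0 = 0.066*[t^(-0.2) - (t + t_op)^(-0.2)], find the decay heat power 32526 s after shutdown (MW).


P/P0 = 0.066 * [t^(-0.2) - (t + t_op)^(-0.2)]
P/P0 = 0.066 * [32526^(-0.2) - (32526 + 24943419)^(-0.2)]
P/P0 = 0.066 * [0.1251855 - 0.03315092] = 0.006074282
P = 3015 * 0.006074282 = 18.314 MW

18.314


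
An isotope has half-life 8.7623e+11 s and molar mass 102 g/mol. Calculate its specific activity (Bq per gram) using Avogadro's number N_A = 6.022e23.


lambda = ln(2) / t_half = ln(2) / 8.7623e+11 = 7.910562e-13 /s
SA = lambda * N_A / M
SA = 7.910562e-13 * 6.022e23 / 102
SA = 4.6703e+09 Bq/g

4.6703e+09


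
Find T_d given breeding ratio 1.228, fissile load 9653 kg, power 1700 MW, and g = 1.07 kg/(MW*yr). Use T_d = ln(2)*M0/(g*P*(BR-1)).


Breeding gain G = BR - 1 = 1.228 - 1 = 0.228
Fissile production rate = g * P * G = 1.07 * 1700 * 0.228 = 414.732 kg/yr
T_d = ln(2) * M0 / (g * P * G)
T_d = ln(2) * 9653 / 414.732 = 16.133 yr

16.133


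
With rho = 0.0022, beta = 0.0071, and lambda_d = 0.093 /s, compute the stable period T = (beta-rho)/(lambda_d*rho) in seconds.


T = (beta - rho) / (lambda_d * rho)
T = (0.0071 - 0.0022) / (0.093 * 0.0022)
T = 23.949 s

23.949


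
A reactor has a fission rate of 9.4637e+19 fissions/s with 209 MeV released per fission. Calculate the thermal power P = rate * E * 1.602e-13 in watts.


P = fission_rate * E_MeV * 1.602e-13
P = 9.4637e+19 * 209 * 1.602e-13
P = 3.1686e+09 W

3.1686e+09


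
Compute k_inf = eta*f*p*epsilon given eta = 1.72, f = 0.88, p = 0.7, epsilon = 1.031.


k_inf = eta * f * p * epsilon
k_inf = 1.72 * 0.88 * 0.7 * 1.031
k_inf = 1.0924

1.0924


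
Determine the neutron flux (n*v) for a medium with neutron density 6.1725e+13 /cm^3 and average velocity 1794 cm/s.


phi = n * v
phi = 6.1725e+13 * 1794
phi = 1.1073e+17 /cm^2/s

1.1073e+17


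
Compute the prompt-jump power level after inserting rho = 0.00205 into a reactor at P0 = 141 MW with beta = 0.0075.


P1/P0 = beta / (beta - rho)
P1/P0 = 0.0075 / (0.0075 - 0.00205) = 1.376147
P1 = 141 * 1.376147 = 194.04 MW

194.04


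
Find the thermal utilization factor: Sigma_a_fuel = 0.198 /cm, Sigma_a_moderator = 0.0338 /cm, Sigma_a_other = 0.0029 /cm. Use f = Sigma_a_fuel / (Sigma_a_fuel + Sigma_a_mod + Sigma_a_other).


f = Sigma_a_fuel / (Sigma_a_fuel + Sigma_a_mod + Sigma_a_other)
f = 0.198 / (0.198 + 0.0338 + 0.0029)
f = 0.84363

0.84363


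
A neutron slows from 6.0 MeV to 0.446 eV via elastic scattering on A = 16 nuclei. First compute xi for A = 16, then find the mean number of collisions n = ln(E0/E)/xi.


xi = 1 + (A-1)^2/(2A)*ln((A-1)/(A+1)) = 0.1199467 (for A = 16)
n = ln(E0/E) / xi
n = ln(6.0e6 / 0.446) / 0.1199467
n = ln(1.345291e+07) / 0.1199467 = 136.85

136.85


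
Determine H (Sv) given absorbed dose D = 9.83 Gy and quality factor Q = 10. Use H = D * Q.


H = D * Q
H = 9.83 * 10
H = 98.300 Sv

98.300


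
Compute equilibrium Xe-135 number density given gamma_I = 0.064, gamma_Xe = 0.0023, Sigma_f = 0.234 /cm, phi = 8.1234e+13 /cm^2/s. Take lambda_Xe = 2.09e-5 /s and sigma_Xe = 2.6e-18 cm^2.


Xe_eq = (gamma_I + gamma_Xe) * Sigma_f * phi / (lambda_Xe + sigma_Xe * phi)
Numerator = (0.064 + 0.0023) * 0.234 * 8.1234e+13 = 1.260281e+12
Denominator = 2.09e-5 + 2.6e-18 * 8.1234e+13 = 2.321084e-04
Xe_eq = 1.260281e+12 / 2.321084e-04 = 5.4297e+15 /cm^3

5.4297e+15


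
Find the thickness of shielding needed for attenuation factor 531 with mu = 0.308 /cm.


x = ln(factor) / mu
x = ln(531) / 0.308
x = 20.373 cm

20.373


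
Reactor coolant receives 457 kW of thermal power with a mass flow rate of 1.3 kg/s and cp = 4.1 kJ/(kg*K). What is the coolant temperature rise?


dT = Q / (m_dot * cp)
dT = 457 / (1.3 * 4.1)
dT = 85.741 C

85.741


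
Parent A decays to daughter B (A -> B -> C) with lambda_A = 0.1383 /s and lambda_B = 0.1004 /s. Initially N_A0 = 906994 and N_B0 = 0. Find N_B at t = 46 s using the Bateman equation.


N_B(t) = lambda_A * N_A0 / (lambda_B - lambda_A) * [exp(-lambda_A*t) - exp(-lambda_B*t)]
exp(-0.1383*46) = 0.001726257; exp(-0.1004*46) = 0.009868573
N_B = 0.1383 * 906994 / (0.1004 - 0.1383) * (0.001726257 - 0.009868573)
N_B = 26949

26949


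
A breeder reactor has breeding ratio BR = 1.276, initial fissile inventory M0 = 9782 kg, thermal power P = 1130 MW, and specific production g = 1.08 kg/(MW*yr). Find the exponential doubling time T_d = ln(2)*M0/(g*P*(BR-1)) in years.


Breeding gain G = BR - 1 = 1.276 - 1 = 0.276
Fissile production rate = g * P * G = 1.08 * 1130 * 0.276 = 336.8304 kg/yr
T_d = ln(2) * M0 / (g * P * G)
T_d = ln(2) * 9782 / 336.8304 = 20.130 yr

20.130


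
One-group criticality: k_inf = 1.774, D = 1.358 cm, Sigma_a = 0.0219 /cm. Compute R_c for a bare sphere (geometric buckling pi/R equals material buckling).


L^2 = D / Sigma_a = 1.358 / 0.0219 = 62.00913 cm^2
B_m^2 = (k_inf - 1) / L^2 = (1.774 - 1) / 62.00913 = 0.01248203 /cm^2
For a bare sphere: B_g = pi/R, so R_c = pi / sqrt(B_m^2)
R_c = pi / sqrt(0.01248203) = 28.119 cm

28.119


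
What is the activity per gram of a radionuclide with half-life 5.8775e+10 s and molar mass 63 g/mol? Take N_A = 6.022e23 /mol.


lambda = ln(2) / t_half = ln(2) / 5.8775e+10 = 1.179323e-11 /s
SA = lambda * N_A / M
SA = 1.179323e-11 * 6.022e23 / 63
SA = 1.1273e+11 Bq/g

1.1273e+11


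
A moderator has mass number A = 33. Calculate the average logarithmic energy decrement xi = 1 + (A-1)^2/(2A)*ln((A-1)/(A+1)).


xi = 1 + (A-1)^2/(2A) * ln((A-1)/(A+1))
xi = 1 + (33-1)^2/(2*33) * ln((33-1)/(33 +1))
xi = 0.059400

0.059400


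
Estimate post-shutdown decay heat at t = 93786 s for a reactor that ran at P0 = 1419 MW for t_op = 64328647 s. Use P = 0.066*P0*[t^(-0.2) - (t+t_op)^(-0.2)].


P/P0 = 0.066 * [t^(-0.2) - (t + t_op)^(-0.2)]
P/P0 = 0.066 * [93786^(-0.2) - (93786 + 64328647)^(-0.2)]
P/P0 = 0.066 * [0.1012914 - 0.02742790] = 0.004874991
P = 1419 * 0.004874991 = 6.9176 MW

6.9176


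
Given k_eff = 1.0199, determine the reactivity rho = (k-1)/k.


rho = (k_eff - 1) / k_eff
rho = (1.0199 - 1) / 1.0199
rho = 0.019512

0.019512


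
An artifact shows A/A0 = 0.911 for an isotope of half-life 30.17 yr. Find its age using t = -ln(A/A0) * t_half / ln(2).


lambda = ln(2) / t_half = ln(2) / 30.17 = 0.02297472 /yr
t = -ln(A/A0) / lambda
t = -ln(0.911) / 0.02297472
t = 4.0572 yr

4.0572


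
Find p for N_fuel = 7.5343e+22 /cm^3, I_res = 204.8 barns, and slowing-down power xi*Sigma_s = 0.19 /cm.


p = exp(-N * I * 1e-24 / (xi*Sigma_s))
p = exp(-7.5343e+22 * 204.8 * 1e-24 / 0.19)
p = 5.3722e-36

5.3722e-36


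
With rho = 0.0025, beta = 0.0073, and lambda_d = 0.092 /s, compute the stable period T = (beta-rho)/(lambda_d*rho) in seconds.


T = (beta - rho) / (lambda_d * rho)
T = (0.0073 - 0.0025) / (0.092 * 0.0025)
T = 20.870 s

20.870


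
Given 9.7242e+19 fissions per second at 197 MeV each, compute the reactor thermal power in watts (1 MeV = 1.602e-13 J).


P = fission_rate * E_MeV * 1.602e-13
P = 9.7242e+19 * 197 * 1.602e-13
P = 3.0689e+09 W

3.0689e+09


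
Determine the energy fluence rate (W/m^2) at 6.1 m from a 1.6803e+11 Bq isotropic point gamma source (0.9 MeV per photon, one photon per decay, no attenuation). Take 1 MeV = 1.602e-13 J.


psi = A * E * 1.602e-13 / (4*pi*r^2)
psi = 1.6803e+11 * 0.9 * 1.602e-13 / (4*pi*6.1^2)
psi = 5.1811e-05 W/m^2

5.1811e-05


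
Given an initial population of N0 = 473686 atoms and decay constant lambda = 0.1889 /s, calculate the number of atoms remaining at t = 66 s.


N = N0 * exp(-lambda * t)
N = 473686 * exp(-0.1889 * 66)
N = 1.8238

1.8238


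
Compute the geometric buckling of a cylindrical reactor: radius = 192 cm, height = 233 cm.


B^2 = (2.405/R)^2 + (pi/H)^2
B^2 = (2.405/192)^2 + (pi/233)^2
B^2 = 3.3870e-04 /cm^2

3.3870e-04


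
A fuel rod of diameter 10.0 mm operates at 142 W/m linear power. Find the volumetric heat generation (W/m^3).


r = D / 2 / 1000 = 10.0 / 2 / 1000 = 0.005 m
q''' = q' / (pi * r^2)
q''' = 142 / (pi * 0.005^2)
q''' = 1.8080e+06 W/m^3

1.8080e+06
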